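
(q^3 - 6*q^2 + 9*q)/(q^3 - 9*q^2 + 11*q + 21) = q*(q - 3)/(q^2 - 6*q - 7)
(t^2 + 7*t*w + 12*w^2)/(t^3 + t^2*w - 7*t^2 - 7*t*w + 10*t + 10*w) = (t^2 + 7*t*w + 12*w^2)/(t^3 + t^2*w - 7*t^2 - 7*t*w + 10*t + 10*w)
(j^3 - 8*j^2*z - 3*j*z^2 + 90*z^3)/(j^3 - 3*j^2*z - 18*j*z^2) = (j - 5*z)/j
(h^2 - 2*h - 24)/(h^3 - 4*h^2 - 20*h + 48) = 1/(h - 2)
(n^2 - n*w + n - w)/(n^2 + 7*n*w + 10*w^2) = (n^2 - n*w + n - w)/(n^2 + 7*n*w + 10*w^2)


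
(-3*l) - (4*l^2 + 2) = -4*l^2 - 3*l - 2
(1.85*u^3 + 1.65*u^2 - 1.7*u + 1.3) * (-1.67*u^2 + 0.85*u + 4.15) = -3.0895*u^5 - 1.183*u^4 + 11.919*u^3 + 3.2315*u^2 - 5.95*u + 5.395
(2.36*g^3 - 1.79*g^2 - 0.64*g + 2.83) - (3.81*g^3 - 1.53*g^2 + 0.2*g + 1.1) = -1.45*g^3 - 0.26*g^2 - 0.84*g + 1.73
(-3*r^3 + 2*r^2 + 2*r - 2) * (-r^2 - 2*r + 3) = 3*r^5 + 4*r^4 - 15*r^3 + 4*r^2 + 10*r - 6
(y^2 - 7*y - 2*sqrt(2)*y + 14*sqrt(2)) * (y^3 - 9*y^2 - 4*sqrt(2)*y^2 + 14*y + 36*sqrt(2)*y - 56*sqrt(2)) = y^5 - 16*y^4 - 6*sqrt(2)*y^4 + 93*y^3 + 96*sqrt(2)*y^3 - 462*sqrt(2)*y^2 - 354*y^2 + 588*sqrt(2)*y + 1232*y - 1568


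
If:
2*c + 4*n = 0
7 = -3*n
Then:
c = 14/3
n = -7/3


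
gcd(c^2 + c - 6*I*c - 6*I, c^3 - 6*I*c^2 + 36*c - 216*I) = c - 6*I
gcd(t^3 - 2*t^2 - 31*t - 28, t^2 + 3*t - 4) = t + 4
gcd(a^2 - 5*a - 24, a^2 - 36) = 1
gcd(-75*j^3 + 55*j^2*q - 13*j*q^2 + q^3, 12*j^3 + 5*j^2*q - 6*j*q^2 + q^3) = -3*j + q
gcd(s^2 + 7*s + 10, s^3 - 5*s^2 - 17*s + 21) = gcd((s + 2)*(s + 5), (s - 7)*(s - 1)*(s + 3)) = 1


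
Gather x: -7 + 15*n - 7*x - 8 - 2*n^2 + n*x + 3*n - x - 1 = -2*n^2 + 18*n + x*(n - 8) - 16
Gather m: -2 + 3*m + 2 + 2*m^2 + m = 2*m^2 + 4*m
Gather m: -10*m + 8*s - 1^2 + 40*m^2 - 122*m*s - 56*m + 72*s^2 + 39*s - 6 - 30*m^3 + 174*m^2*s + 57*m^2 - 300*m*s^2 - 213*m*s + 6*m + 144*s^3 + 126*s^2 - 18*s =-30*m^3 + m^2*(174*s + 97) + m*(-300*s^2 - 335*s - 60) + 144*s^3 + 198*s^2 + 29*s - 7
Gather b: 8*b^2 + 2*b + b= 8*b^2 + 3*b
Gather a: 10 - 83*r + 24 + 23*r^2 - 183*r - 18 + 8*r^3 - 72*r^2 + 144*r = 8*r^3 - 49*r^2 - 122*r + 16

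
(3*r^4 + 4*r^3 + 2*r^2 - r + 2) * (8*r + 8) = 24*r^5 + 56*r^4 + 48*r^3 + 8*r^2 + 8*r + 16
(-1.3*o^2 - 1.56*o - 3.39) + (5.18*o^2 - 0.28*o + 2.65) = 3.88*o^2 - 1.84*o - 0.74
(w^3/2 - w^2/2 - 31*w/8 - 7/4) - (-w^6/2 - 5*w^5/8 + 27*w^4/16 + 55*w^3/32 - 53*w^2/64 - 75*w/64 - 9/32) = w^6/2 + 5*w^5/8 - 27*w^4/16 - 39*w^3/32 + 21*w^2/64 - 173*w/64 - 47/32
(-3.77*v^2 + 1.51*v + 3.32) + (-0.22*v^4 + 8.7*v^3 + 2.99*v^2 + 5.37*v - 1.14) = -0.22*v^4 + 8.7*v^3 - 0.78*v^2 + 6.88*v + 2.18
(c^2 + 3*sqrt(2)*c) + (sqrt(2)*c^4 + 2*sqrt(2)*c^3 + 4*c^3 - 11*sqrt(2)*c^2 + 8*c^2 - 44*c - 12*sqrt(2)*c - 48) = sqrt(2)*c^4 + 2*sqrt(2)*c^3 + 4*c^3 - 11*sqrt(2)*c^2 + 9*c^2 - 44*c - 9*sqrt(2)*c - 48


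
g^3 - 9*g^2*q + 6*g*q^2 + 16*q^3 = (g - 8*q)*(g - 2*q)*(g + q)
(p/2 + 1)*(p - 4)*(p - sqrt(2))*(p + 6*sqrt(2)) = p^4/2 - p^3 + 5*sqrt(2)*p^3/2 - 10*p^2 - 5*sqrt(2)*p^2 - 20*sqrt(2)*p + 12*p + 48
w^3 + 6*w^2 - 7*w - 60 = (w - 3)*(w + 4)*(w + 5)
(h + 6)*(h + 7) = h^2 + 13*h + 42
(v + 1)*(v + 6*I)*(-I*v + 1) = -I*v^3 + 7*v^2 - I*v^2 + 7*v + 6*I*v + 6*I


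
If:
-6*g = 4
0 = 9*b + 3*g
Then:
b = 2/9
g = -2/3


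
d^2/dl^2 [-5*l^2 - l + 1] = -10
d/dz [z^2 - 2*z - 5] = 2*z - 2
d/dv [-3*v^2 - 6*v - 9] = -6*v - 6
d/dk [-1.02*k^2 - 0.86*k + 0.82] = -2.04*k - 0.86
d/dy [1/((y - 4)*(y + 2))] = 2*(1 - y)/(y^4 - 4*y^3 - 12*y^2 + 32*y + 64)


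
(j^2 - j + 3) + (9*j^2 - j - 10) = 10*j^2 - 2*j - 7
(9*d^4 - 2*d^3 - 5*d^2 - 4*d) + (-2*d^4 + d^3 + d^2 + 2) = 7*d^4 - d^3 - 4*d^2 - 4*d + 2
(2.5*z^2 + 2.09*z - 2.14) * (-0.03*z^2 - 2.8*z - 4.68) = -0.075*z^4 - 7.0627*z^3 - 17.4878*z^2 - 3.7892*z + 10.0152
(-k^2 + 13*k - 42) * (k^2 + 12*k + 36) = -k^4 + k^3 + 78*k^2 - 36*k - 1512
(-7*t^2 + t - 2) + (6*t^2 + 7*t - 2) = -t^2 + 8*t - 4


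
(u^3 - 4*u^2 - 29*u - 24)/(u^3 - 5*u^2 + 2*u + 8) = (u^2 - 5*u - 24)/(u^2 - 6*u + 8)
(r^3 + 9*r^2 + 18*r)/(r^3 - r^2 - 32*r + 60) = r*(r + 3)/(r^2 - 7*r + 10)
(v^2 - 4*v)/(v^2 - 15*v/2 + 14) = 2*v/(2*v - 7)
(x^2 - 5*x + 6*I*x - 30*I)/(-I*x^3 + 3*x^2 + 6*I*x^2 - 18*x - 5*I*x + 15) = (I*x - 6)/(x^2 + x*(-1 + 3*I) - 3*I)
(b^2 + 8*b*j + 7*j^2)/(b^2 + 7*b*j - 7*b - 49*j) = (b + j)/(b - 7)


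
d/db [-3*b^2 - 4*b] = -6*b - 4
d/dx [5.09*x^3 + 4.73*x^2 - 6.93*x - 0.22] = 15.27*x^2 + 9.46*x - 6.93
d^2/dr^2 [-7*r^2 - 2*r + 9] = -14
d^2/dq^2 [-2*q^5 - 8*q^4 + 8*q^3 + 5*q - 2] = 8*q*(-5*q^2 - 12*q + 6)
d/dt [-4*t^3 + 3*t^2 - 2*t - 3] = -12*t^2 + 6*t - 2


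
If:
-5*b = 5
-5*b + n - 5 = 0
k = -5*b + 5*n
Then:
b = -1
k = 5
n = 0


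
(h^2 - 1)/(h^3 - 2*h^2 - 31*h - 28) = (h - 1)/(h^2 - 3*h - 28)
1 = 1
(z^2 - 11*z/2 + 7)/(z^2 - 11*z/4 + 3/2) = 2*(2*z - 7)/(4*z - 3)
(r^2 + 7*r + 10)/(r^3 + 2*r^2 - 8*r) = (r^2 + 7*r + 10)/(r*(r^2 + 2*r - 8))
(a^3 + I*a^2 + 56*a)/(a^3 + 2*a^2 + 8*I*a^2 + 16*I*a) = (a - 7*I)/(a + 2)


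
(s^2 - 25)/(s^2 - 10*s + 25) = (s + 5)/(s - 5)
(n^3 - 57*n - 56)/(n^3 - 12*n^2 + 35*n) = (n^3 - 57*n - 56)/(n*(n^2 - 12*n + 35))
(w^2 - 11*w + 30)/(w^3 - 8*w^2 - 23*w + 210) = (w - 5)/(w^2 - 2*w - 35)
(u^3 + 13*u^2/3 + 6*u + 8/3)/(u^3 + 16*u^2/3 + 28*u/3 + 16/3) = (u + 1)/(u + 2)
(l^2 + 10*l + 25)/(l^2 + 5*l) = (l + 5)/l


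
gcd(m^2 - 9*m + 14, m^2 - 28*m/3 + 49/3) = m - 7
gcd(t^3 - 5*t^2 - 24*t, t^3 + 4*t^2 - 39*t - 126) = t + 3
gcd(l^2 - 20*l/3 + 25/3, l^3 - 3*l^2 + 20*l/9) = l - 5/3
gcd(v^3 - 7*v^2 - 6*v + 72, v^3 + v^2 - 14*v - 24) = v^2 - v - 12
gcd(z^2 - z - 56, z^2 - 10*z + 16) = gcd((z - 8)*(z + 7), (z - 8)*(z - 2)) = z - 8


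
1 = 1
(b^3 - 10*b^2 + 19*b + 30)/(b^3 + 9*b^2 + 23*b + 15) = (b^2 - 11*b + 30)/(b^2 + 8*b + 15)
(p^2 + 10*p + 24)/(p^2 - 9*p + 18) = (p^2 + 10*p + 24)/(p^2 - 9*p + 18)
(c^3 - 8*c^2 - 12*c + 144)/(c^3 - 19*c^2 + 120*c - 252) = (c + 4)/(c - 7)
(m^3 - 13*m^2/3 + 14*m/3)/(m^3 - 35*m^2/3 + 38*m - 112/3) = m*(3*m - 7)/(3*m^2 - 29*m + 56)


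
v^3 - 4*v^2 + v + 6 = (v - 3)*(v - 2)*(v + 1)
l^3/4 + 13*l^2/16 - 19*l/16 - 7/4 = (l/4 + 1)*(l - 7/4)*(l + 1)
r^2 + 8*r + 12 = (r + 2)*(r + 6)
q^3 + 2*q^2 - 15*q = q*(q - 3)*(q + 5)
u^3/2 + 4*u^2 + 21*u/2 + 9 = (u/2 + 1)*(u + 3)^2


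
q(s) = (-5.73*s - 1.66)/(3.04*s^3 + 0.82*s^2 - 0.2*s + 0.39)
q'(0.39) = 9.40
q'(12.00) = 0.00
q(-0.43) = 2.08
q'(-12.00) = -0.00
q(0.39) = -6.31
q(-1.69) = -0.69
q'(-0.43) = -19.06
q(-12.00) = -0.01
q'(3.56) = 0.08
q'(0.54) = 10.18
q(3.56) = -0.15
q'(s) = (-5.73*s - 1.66)*(-9.12*s^2 - 1.64*s + 0.2)/(3.04*s^3 + 0.82*s^2 - 0.2*s + 0.39)^2 - 5.73/(3.04*s^3 + 0.82*s^2 - 0.2*s + 0.39)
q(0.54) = -4.76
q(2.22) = -0.39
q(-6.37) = -0.05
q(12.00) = -0.01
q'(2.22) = 0.35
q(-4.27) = -0.10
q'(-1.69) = -0.88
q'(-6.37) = -0.01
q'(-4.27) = -0.05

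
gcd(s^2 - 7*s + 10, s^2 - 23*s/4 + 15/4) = s - 5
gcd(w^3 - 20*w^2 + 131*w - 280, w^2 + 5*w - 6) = 1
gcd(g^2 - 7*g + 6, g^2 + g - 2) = g - 1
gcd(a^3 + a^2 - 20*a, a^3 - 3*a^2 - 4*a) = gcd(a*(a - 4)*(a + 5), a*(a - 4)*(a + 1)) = a^2 - 4*a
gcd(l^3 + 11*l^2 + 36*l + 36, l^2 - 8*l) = 1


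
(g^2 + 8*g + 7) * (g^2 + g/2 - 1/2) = g^4 + 17*g^3/2 + 21*g^2/2 - g/2 - 7/2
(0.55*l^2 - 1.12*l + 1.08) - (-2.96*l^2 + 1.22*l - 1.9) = 3.51*l^2 - 2.34*l + 2.98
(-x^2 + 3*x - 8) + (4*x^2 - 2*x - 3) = 3*x^2 + x - 11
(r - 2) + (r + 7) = 2*r + 5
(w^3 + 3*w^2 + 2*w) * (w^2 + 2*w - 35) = w^5 + 5*w^4 - 27*w^3 - 101*w^2 - 70*w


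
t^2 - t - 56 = (t - 8)*(t + 7)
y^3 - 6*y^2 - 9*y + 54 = (y - 6)*(y - 3)*(y + 3)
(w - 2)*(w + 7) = w^2 + 5*w - 14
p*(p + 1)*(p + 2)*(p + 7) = p^4 + 10*p^3 + 23*p^2 + 14*p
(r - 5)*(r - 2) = r^2 - 7*r + 10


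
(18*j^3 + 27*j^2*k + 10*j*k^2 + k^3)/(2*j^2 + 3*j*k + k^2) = (18*j^2 + 9*j*k + k^2)/(2*j + k)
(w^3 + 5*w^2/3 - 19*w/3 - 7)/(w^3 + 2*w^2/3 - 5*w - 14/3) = (w + 3)/(w + 2)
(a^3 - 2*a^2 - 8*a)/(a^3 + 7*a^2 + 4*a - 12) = a*(a - 4)/(a^2 + 5*a - 6)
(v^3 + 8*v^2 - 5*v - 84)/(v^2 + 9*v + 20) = (v^2 + 4*v - 21)/(v + 5)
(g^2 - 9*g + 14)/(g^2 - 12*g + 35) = (g - 2)/(g - 5)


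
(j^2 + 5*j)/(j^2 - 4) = j*(j + 5)/(j^2 - 4)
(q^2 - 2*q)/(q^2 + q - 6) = q/(q + 3)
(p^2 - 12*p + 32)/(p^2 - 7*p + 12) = (p - 8)/(p - 3)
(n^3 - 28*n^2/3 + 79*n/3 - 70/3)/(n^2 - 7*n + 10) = n - 7/3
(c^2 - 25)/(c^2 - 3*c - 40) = (c - 5)/(c - 8)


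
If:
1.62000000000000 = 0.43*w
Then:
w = 3.77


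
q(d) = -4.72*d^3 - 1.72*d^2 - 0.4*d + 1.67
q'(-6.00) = -489.52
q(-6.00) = 961.67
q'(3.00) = -138.16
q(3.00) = -142.45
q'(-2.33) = -69.26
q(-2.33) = 52.97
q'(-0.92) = -9.22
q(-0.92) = 4.26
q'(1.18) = -24.18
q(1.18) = -8.95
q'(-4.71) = -298.32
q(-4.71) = 458.58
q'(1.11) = -21.66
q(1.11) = -7.35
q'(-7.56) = -783.69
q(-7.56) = 1945.81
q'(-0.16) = -0.21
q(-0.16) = 1.71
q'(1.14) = -22.72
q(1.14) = -8.01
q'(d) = -14.16*d^2 - 3.44*d - 0.4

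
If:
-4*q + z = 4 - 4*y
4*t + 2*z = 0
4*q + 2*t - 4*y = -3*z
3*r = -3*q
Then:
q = y - 2/3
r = 2/3 - y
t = -2/3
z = 4/3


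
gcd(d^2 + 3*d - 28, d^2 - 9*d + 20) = d - 4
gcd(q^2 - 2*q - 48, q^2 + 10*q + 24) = q + 6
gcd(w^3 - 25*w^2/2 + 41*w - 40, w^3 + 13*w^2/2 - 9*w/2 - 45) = w - 5/2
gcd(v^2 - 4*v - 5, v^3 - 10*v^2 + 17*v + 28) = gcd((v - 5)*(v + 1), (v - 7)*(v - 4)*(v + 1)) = v + 1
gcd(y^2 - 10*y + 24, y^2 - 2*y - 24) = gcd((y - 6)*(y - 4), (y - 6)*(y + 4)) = y - 6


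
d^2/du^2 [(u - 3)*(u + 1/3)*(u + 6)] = 6*u + 20/3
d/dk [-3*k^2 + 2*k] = 2 - 6*k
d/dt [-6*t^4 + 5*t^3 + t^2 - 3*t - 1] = -24*t^3 + 15*t^2 + 2*t - 3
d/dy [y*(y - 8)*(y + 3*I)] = 3*y^2 + y*(-16 + 6*I) - 24*I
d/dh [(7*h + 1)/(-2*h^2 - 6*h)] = (7*h^2 + 2*h + 3)/(2*h^2*(h^2 + 6*h + 9))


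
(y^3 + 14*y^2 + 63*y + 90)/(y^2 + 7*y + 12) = (y^2 + 11*y + 30)/(y + 4)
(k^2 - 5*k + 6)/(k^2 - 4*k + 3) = (k - 2)/(k - 1)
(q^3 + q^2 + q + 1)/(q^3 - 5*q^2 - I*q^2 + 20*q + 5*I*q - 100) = (q^3 + q^2 + q + 1)/(q^3 - q^2*(5 + I) + 5*q*(4 + I) - 100)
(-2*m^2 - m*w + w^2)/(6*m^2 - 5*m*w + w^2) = (m + w)/(-3*m + w)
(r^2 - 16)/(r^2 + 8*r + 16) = (r - 4)/(r + 4)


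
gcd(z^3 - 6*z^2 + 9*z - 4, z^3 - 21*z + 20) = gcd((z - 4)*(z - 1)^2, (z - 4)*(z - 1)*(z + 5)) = z^2 - 5*z + 4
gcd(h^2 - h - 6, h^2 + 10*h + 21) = 1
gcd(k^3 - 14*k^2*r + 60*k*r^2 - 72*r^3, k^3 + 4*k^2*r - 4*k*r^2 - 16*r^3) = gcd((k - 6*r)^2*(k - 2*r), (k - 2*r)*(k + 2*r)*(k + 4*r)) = -k + 2*r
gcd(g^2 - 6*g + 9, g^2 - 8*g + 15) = g - 3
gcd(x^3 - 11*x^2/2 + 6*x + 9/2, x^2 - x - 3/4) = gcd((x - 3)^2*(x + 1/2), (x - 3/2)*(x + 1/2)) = x + 1/2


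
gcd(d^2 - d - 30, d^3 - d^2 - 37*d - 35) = d + 5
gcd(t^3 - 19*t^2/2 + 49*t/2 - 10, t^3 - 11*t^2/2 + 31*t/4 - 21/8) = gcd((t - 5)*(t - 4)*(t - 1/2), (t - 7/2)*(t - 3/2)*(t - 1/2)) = t - 1/2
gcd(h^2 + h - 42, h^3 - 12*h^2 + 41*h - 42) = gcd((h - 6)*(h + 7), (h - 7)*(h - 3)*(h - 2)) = 1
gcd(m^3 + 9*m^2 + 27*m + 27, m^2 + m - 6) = m + 3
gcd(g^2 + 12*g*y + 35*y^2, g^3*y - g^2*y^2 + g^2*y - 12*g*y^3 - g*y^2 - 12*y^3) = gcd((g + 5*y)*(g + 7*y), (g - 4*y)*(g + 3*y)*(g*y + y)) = 1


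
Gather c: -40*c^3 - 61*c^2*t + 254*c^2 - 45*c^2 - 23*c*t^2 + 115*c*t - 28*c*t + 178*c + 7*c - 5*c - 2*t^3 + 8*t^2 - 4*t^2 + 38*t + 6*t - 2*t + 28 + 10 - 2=-40*c^3 + c^2*(209 - 61*t) + c*(-23*t^2 + 87*t + 180) - 2*t^3 + 4*t^2 + 42*t + 36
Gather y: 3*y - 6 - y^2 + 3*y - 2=-y^2 + 6*y - 8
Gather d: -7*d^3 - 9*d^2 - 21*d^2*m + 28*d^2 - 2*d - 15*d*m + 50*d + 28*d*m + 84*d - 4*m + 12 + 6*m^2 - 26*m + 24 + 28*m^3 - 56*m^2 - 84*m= -7*d^3 + d^2*(19 - 21*m) + d*(13*m + 132) + 28*m^3 - 50*m^2 - 114*m + 36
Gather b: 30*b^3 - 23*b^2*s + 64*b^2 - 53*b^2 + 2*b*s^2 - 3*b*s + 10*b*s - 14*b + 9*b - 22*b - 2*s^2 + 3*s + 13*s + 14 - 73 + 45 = 30*b^3 + b^2*(11 - 23*s) + b*(2*s^2 + 7*s - 27) - 2*s^2 + 16*s - 14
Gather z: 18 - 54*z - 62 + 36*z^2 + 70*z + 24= 36*z^2 + 16*z - 20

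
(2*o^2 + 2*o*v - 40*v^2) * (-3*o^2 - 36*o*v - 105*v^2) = -6*o^4 - 78*o^3*v - 162*o^2*v^2 + 1230*o*v^3 + 4200*v^4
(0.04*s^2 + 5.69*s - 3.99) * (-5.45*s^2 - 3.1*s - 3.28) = -0.218*s^4 - 31.1345*s^3 + 3.9753*s^2 - 6.2942*s + 13.0872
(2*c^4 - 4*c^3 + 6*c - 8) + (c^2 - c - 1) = 2*c^4 - 4*c^3 + c^2 + 5*c - 9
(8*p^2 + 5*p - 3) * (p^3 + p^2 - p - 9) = 8*p^5 + 13*p^4 - 6*p^3 - 80*p^2 - 42*p + 27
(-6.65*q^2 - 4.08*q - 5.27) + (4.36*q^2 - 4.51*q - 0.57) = -2.29*q^2 - 8.59*q - 5.84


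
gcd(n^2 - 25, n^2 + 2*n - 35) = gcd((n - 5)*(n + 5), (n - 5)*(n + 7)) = n - 5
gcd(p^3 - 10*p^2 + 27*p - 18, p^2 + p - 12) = p - 3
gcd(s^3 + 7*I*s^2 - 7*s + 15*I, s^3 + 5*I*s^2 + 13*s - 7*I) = s - I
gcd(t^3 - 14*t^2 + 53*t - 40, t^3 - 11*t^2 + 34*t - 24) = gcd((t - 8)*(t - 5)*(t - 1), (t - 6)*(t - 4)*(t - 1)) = t - 1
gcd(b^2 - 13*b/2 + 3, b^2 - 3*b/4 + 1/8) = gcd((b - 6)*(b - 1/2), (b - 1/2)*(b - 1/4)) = b - 1/2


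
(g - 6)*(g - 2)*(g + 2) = g^3 - 6*g^2 - 4*g + 24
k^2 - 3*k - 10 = (k - 5)*(k + 2)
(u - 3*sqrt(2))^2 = u^2 - 6*sqrt(2)*u + 18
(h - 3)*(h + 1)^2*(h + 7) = h^4 + 6*h^3 - 12*h^2 - 38*h - 21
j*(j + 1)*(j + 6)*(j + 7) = j^4 + 14*j^3 + 55*j^2 + 42*j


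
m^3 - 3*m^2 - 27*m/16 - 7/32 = (m - 7/2)*(m + 1/4)^2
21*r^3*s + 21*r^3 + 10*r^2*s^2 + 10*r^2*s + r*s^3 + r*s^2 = (3*r + s)*(7*r + s)*(r*s + r)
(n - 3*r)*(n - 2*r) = n^2 - 5*n*r + 6*r^2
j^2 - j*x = j*(j - x)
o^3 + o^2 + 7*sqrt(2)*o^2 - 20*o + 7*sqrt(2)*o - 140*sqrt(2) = (o - 4)*(o + 5)*(o + 7*sqrt(2))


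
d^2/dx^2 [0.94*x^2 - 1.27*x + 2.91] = 1.88000000000000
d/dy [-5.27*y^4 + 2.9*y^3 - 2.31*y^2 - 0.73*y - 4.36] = -21.08*y^3 + 8.7*y^2 - 4.62*y - 0.73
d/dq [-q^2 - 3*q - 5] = -2*q - 3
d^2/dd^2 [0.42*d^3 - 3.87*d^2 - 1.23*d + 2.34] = 2.52*d - 7.74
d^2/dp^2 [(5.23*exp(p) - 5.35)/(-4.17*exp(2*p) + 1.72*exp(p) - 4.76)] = (-90.943947*exp(4*p) + 334.610808*exp(3*p) + 507.750876*exp(2*p) - 451.764496*exp(p) - 74.697728)*exp(p)/(72.511713*exp(6*p) - 89.726724*exp(5*p) + 285.323076*exp(4*p) - 209.932192*exp(3*p) + 325.692528*exp(2*p) - 116.913216*exp(p) + 107.850176)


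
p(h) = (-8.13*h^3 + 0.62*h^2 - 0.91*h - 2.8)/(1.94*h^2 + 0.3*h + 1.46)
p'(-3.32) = -4.51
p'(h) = (-3.88*h - 0.3)*(-8.13*h^3 + 0.62*h^2 - 0.91*h - 2.8)/(1.94*h^2 + 0.3*h + 1.46)^2 + (-24.39*h^2 + 1.24*h - 0.91)/(1.94*h^2 + 0.3*h + 1.46) = (-15.7722*h^4 - 4.878*h^3 - 33.658*h^2 + 12.6744*h - 0.4886)/(3.7636*h^4 + 1.164*h^3 + 5.7548*h^2 + 0.876*h + 2.1316)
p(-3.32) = 13.94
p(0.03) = -1.92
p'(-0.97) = -6.02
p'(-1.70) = -5.28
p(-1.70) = 6.17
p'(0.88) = -2.71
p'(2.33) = -4.22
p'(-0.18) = -1.78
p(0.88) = -2.68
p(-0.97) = 2.03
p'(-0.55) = -5.16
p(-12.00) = 51.03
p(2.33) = -8.23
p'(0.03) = -0.06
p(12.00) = -49.13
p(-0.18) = -1.75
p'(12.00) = -4.21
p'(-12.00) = -4.21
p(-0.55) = -0.40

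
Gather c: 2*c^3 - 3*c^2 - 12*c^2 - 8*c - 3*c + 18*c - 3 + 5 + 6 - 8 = 2*c^3 - 15*c^2 + 7*c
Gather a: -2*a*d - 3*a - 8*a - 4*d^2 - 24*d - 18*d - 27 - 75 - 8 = a*(-2*d - 11) - 4*d^2 - 42*d - 110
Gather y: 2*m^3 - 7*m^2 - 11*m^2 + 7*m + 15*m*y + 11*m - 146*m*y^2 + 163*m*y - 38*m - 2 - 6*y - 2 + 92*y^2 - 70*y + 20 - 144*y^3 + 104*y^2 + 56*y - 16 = 2*m^3 - 18*m^2 - 20*m - 144*y^3 + y^2*(196 - 146*m) + y*(178*m - 20)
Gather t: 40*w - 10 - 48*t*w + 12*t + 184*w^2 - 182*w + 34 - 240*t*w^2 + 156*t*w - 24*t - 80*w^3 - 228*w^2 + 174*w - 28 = t*(-240*w^2 + 108*w - 12) - 80*w^3 - 44*w^2 + 32*w - 4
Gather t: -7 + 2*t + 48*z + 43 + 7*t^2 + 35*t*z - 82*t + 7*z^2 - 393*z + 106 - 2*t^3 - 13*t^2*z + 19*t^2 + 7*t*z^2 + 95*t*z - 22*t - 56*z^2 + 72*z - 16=-2*t^3 + t^2*(26 - 13*z) + t*(7*z^2 + 130*z - 102) - 49*z^2 - 273*z + 126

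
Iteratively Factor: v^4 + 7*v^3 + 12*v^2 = (v + 4)*(v^3 + 3*v^2) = (v + 3)*(v + 4)*(v^2) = v*(v + 3)*(v + 4)*(v)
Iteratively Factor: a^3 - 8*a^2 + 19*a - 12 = (a - 4)*(a^2 - 4*a + 3) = (a - 4)*(a - 1)*(a - 3)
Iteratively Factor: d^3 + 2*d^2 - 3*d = (d - 1)*(d^2 + 3*d) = (d - 1)*(d + 3)*(d)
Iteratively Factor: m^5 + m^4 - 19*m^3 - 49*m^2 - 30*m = (m - 5)*(m^4 + 6*m^3 + 11*m^2 + 6*m) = (m - 5)*(m + 2)*(m^3 + 4*m^2 + 3*m) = m*(m - 5)*(m + 2)*(m^2 + 4*m + 3) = m*(m - 5)*(m + 2)*(m + 3)*(m + 1)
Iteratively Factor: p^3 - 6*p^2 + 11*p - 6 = (p - 1)*(p^2 - 5*p + 6) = (p - 3)*(p - 1)*(p - 2)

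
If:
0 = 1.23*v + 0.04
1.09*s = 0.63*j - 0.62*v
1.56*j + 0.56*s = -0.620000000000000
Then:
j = -0.33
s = -0.17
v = -0.03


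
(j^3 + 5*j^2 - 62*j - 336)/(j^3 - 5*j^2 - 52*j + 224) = (j + 6)/(j - 4)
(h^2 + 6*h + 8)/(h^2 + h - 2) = (h + 4)/(h - 1)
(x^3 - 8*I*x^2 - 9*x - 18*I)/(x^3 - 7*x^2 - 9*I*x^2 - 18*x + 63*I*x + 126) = (x + I)/(x - 7)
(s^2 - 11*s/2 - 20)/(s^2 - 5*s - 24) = (s + 5/2)/(s + 3)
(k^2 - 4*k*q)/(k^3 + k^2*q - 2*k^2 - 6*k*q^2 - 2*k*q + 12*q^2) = k*(k - 4*q)/(k^3 + k^2*q - 2*k^2 - 6*k*q^2 - 2*k*q + 12*q^2)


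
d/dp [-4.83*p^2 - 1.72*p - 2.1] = -9.66*p - 1.72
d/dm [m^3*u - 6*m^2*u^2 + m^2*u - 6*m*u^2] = u*(3*m^2 - 12*m*u + 2*m - 6*u)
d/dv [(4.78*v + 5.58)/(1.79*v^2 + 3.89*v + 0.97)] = (8.5562*v^2 + 18.5942*v - (3.58*v + 3.89)*(4.78*v + 5.58) + 4.6366)/(1.79*v^2 + 3.89*v + 0.97)^2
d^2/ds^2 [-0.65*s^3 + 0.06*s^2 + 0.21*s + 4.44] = 0.12 - 3.9*s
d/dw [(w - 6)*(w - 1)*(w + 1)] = 3*w^2 - 12*w - 1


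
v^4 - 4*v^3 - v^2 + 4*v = v*(v - 4)*(v - 1)*(v + 1)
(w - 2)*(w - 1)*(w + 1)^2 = w^4 - w^3 - 3*w^2 + w + 2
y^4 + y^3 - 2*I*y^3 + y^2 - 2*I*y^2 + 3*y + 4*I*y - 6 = (y - 1)*(y + 2)*(y - 3*I)*(y + I)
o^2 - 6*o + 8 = (o - 4)*(o - 2)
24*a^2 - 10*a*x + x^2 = (-6*a + x)*(-4*a + x)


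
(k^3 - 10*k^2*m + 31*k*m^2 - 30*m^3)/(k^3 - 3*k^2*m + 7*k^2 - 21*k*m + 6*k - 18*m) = (k^2 - 7*k*m + 10*m^2)/(k^2 + 7*k + 6)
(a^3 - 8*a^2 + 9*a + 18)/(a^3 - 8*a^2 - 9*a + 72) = (a^2 - 5*a - 6)/(a^2 - 5*a - 24)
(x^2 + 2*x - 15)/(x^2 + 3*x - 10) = (x - 3)/(x - 2)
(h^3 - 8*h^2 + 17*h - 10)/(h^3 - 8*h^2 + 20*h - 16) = (h^2 - 6*h + 5)/(h^2 - 6*h + 8)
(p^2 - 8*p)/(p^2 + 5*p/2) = 2*(p - 8)/(2*p + 5)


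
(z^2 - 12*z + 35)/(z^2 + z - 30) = (z - 7)/(z + 6)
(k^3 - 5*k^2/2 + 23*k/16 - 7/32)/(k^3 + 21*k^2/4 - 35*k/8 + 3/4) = (k - 7/4)/(k + 6)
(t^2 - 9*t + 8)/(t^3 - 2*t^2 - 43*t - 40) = (t - 1)/(t^2 + 6*t + 5)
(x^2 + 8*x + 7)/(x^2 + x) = (x + 7)/x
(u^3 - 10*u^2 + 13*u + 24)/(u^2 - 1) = (u^2 - 11*u + 24)/(u - 1)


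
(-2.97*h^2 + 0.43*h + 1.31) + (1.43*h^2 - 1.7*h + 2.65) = -1.54*h^2 - 1.27*h + 3.96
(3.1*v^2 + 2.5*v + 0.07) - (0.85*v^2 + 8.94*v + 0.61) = 2.25*v^2 - 6.44*v - 0.54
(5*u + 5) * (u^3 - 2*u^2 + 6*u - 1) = 5*u^4 - 5*u^3 + 20*u^2 + 25*u - 5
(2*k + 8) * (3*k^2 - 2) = 6*k^3 + 24*k^2 - 4*k - 16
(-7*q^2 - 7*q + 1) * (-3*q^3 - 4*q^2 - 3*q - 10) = 21*q^5 + 49*q^4 + 46*q^3 + 87*q^2 + 67*q - 10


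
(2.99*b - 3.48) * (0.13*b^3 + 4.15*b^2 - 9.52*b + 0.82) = 0.3887*b^4 + 11.9561*b^3 - 42.9068*b^2 + 35.5814*b - 2.8536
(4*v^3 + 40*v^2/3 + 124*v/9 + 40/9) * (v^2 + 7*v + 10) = 4*v^5 + 124*v^4/3 + 1324*v^3/9 + 2108*v^2/9 + 1520*v/9 + 400/9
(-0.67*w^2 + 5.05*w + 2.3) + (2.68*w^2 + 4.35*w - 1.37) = 2.01*w^2 + 9.4*w + 0.93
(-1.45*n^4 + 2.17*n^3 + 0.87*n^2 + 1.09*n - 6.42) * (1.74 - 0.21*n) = 0.3045*n^5 - 2.9787*n^4 + 3.5931*n^3 + 1.2849*n^2 + 3.2448*n - 11.1708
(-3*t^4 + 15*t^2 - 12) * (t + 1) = -3*t^5 - 3*t^4 + 15*t^3 + 15*t^2 - 12*t - 12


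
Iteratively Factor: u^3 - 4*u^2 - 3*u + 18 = (u - 3)*(u^2 - u - 6) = (u - 3)*(u + 2)*(u - 3)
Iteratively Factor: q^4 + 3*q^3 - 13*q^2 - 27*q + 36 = (q + 3)*(q^3 - 13*q + 12) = (q + 3)*(q + 4)*(q^2 - 4*q + 3) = (q - 1)*(q + 3)*(q + 4)*(q - 3)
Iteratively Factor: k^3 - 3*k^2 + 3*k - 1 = (k - 1)*(k^2 - 2*k + 1) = (k - 1)^2*(k - 1)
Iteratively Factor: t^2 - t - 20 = (t + 4)*(t - 5)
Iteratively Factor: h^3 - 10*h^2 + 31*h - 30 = (h - 2)*(h^2 - 8*h + 15) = (h - 5)*(h - 2)*(h - 3)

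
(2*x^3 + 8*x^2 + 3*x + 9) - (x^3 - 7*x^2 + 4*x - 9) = x^3 + 15*x^2 - x + 18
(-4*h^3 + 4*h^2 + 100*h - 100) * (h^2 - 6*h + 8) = -4*h^5 + 28*h^4 + 44*h^3 - 668*h^2 + 1400*h - 800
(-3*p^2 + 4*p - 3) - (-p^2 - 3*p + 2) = -2*p^2 + 7*p - 5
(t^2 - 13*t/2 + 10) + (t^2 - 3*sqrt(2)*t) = 2*t^2 - 13*t/2 - 3*sqrt(2)*t + 10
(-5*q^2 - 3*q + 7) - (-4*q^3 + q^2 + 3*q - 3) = 4*q^3 - 6*q^2 - 6*q + 10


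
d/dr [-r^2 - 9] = -2*r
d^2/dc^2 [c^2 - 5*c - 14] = 2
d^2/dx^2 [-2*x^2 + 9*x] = -4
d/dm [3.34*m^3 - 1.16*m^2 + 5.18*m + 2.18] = 10.02*m^2 - 2.32*m + 5.18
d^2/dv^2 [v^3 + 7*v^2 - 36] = 6*v + 14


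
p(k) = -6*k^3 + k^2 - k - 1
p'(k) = -18*k^2 + 2*k - 1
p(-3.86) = 362.83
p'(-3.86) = -276.91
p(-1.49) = 22.56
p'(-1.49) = -43.94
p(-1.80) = 39.03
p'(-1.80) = -62.92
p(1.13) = -9.51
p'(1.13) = -21.72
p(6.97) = -1991.04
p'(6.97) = -861.52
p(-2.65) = 120.33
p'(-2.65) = -132.70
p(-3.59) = 293.09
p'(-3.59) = -240.17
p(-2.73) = 131.26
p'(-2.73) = -140.61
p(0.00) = -1.00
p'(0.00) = -1.00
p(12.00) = -10237.00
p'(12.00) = -2569.00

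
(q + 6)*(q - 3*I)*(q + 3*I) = q^3 + 6*q^2 + 9*q + 54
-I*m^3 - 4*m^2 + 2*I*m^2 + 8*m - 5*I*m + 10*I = (m - 2)*(m - 5*I)*(-I*m + 1)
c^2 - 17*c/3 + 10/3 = (c - 5)*(c - 2/3)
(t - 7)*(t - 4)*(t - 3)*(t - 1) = t^4 - 15*t^3 + 75*t^2 - 145*t + 84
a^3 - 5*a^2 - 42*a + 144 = (a - 8)*(a - 3)*(a + 6)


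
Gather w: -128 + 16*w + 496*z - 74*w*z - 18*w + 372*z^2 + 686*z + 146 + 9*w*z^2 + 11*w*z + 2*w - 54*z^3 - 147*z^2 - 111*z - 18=w*(9*z^2 - 63*z) - 54*z^3 + 225*z^2 + 1071*z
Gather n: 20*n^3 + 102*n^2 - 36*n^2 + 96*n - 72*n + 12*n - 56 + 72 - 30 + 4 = 20*n^3 + 66*n^2 + 36*n - 10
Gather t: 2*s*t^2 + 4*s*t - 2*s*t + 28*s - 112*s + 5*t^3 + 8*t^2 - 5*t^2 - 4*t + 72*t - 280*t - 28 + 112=-84*s + 5*t^3 + t^2*(2*s + 3) + t*(2*s - 212) + 84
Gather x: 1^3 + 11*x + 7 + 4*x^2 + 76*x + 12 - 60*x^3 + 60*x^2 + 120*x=-60*x^3 + 64*x^2 + 207*x + 20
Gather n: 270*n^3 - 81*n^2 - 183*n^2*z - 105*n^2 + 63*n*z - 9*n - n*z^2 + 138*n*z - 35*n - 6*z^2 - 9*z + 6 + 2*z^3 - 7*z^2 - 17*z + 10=270*n^3 + n^2*(-183*z - 186) + n*(-z^2 + 201*z - 44) + 2*z^3 - 13*z^2 - 26*z + 16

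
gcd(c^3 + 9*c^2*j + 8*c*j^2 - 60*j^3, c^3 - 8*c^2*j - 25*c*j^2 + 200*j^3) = c + 5*j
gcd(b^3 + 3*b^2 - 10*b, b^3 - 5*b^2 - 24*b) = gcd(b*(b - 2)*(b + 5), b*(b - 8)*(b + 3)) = b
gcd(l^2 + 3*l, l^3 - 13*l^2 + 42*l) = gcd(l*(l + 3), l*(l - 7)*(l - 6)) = l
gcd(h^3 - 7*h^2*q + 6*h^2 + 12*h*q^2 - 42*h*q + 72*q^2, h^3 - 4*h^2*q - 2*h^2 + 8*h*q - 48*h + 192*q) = -h^2 + 4*h*q - 6*h + 24*q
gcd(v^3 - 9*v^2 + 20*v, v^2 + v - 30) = v - 5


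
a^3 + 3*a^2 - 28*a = a*(a - 4)*(a + 7)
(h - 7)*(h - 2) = h^2 - 9*h + 14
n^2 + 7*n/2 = n*(n + 7/2)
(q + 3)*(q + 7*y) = q^2 + 7*q*y + 3*q + 21*y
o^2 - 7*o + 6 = (o - 6)*(o - 1)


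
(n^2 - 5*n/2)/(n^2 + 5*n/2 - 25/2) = n/(n + 5)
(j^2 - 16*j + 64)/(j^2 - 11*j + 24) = (j - 8)/(j - 3)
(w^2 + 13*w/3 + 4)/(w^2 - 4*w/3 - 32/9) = 3*(w + 3)/(3*w - 8)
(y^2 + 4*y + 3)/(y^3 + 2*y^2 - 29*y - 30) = (y + 3)/(y^2 + y - 30)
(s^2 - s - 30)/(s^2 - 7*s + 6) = (s + 5)/(s - 1)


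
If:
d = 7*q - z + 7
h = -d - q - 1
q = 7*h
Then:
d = 7/57 - 8*z/57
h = z/57 - 8/57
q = 7*z/57 - 56/57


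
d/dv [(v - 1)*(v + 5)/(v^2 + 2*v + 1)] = 2*(7 - v)/(v^3 + 3*v^2 + 3*v + 1)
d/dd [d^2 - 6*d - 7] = 2*d - 6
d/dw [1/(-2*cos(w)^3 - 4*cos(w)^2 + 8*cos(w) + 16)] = (2 - 3*cos(w))*sin(w)/(2*(cos(w) - 2)^2*(cos(w) + 2)^3)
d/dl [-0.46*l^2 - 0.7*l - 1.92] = -0.92*l - 0.7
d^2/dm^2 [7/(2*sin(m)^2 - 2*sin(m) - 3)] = 14*(8*sin(m)^4 - 6*sin(m)^3 + 2*sin(m)^2 + 9*sin(m) - 10)/(2*sin(m) + cos(2*m) + 2)^3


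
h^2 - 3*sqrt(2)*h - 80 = (h - 8*sqrt(2))*(h + 5*sqrt(2))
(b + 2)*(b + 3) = b^2 + 5*b + 6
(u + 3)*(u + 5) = u^2 + 8*u + 15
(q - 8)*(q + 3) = q^2 - 5*q - 24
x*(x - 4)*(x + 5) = x^3 + x^2 - 20*x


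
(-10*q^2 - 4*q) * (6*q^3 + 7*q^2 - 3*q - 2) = -60*q^5 - 94*q^4 + 2*q^3 + 32*q^2 + 8*q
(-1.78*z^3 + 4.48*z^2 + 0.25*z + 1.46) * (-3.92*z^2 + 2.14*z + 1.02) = 6.9776*z^5 - 21.3708*z^4 + 6.7916*z^3 - 0.618599999999999*z^2 + 3.3794*z + 1.4892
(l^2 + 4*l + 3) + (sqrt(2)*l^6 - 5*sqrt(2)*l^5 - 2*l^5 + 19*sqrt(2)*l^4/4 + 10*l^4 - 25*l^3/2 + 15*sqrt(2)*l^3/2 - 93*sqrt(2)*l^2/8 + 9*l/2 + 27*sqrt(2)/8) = sqrt(2)*l^6 - 5*sqrt(2)*l^5 - 2*l^5 + 19*sqrt(2)*l^4/4 + 10*l^4 - 25*l^3/2 + 15*sqrt(2)*l^3/2 - 93*sqrt(2)*l^2/8 + l^2 + 17*l/2 + 3 + 27*sqrt(2)/8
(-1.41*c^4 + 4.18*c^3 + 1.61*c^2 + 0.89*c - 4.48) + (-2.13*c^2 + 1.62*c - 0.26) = -1.41*c^4 + 4.18*c^3 - 0.52*c^2 + 2.51*c - 4.74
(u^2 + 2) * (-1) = -u^2 - 2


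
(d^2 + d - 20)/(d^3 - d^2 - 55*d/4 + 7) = 4*(d + 5)/(4*d^2 + 12*d - 7)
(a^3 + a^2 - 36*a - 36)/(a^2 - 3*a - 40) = (-a^3 - a^2 + 36*a + 36)/(-a^2 + 3*a + 40)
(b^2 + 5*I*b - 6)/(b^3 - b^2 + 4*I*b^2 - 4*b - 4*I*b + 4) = (b + 3*I)/(b^2 + b*(-1 + 2*I) - 2*I)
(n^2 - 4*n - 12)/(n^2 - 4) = (n - 6)/(n - 2)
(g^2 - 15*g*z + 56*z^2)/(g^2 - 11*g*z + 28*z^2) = (-g + 8*z)/(-g + 4*z)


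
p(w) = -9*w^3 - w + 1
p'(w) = -27*w^2 - 1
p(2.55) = -150.78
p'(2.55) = -176.57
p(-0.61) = 3.65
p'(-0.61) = -11.05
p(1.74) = -48.15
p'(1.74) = -82.75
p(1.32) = -21.02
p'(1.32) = -48.04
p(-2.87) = 216.63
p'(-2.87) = -223.40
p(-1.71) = 47.71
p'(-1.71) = -79.95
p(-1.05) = 12.47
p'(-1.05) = -30.77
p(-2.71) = 182.83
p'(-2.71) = -199.29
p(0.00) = 1.00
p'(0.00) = -1.00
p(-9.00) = 6571.00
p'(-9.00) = -2188.00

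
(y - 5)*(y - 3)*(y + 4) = y^3 - 4*y^2 - 17*y + 60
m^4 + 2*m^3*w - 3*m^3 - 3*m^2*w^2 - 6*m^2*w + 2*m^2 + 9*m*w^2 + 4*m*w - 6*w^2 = (m - 2)*(m - 1)*(m - w)*(m + 3*w)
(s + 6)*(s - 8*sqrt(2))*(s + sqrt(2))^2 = s^4 - 6*sqrt(2)*s^3 + 6*s^3 - 36*sqrt(2)*s^2 - 30*s^2 - 180*s - 16*sqrt(2)*s - 96*sqrt(2)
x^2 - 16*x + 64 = (x - 8)^2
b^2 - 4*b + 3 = (b - 3)*(b - 1)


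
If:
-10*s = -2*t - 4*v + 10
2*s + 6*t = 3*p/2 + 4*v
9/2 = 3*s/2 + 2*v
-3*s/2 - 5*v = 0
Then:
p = 428/3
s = 5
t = 33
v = -3/2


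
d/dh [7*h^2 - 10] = 14*h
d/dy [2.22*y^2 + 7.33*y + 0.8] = 4.44*y + 7.33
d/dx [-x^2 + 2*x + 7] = 2 - 2*x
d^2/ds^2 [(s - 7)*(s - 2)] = 2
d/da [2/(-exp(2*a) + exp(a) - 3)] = (4*exp(a) - 2)*exp(a)/(exp(2*a) - exp(a) + 3)^2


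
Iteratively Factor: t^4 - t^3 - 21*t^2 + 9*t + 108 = (t - 3)*(t^3 + 2*t^2 - 15*t - 36) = (t - 3)*(t + 3)*(t^2 - t - 12) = (t - 3)*(t + 3)^2*(t - 4)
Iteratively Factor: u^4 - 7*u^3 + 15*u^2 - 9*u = (u - 3)*(u^3 - 4*u^2 + 3*u) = u*(u - 3)*(u^2 - 4*u + 3) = u*(u - 3)^2*(u - 1)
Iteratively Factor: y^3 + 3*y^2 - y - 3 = (y - 1)*(y^2 + 4*y + 3) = (y - 1)*(y + 1)*(y + 3)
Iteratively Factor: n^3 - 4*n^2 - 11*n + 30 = (n + 3)*(n^2 - 7*n + 10) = (n - 2)*(n + 3)*(n - 5)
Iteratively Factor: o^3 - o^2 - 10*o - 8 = (o + 2)*(o^2 - 3*o - 4) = (o + 1)*(o + 2)*(o - 4)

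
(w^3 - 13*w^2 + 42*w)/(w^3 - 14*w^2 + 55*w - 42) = w/(w - 1)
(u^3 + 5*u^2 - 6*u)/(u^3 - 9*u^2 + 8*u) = (u + 6)/(u - 8)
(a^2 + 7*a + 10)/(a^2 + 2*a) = (a + 5)/a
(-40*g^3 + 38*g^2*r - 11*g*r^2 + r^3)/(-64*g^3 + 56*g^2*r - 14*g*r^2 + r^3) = (-5*g + r)/(-8*g + r)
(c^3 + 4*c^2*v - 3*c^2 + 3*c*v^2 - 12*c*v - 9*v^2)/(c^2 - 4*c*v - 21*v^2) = (-c^2 - c*v + 3*c + 3*v)/(-c + 7*v)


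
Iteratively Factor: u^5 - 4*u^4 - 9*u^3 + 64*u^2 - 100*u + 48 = (u - 1)*(u^4 - 3*u^3 - 12*u^2 + 52*u - 48) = (u - 2)*(u - 1)*(u^3 - u^2 - 14*u + 24) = (u - 3)*(u - 2)*(u - 1)*(u^2 + 2*u - 8) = (u - 3)*(u - 2)*(u - 1)*(u + 4)*(u - 2)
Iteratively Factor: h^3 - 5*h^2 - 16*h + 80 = (h - 5)*(h^2 - 16) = (h - 5)*(h - 4)*(h + 4)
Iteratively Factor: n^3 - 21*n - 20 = (n + 4)*(n^2 - 4*n - 5) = (n + 1)*(n + 4)*(n - 5)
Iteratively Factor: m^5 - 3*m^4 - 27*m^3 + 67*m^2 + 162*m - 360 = (m + 3)*(m^4 - 6*m^3 - 9*m^2 + 94*m - 120) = (m - 2)*(m + 3)*(m^3 - 4*m^2 - 17*m + 60) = (m - 5)*(m - 2)*(m + 3)*(m^2 + m - 12) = (m - 5)*(m - 3)*(m - 2)*(m + 3)*(m + 4)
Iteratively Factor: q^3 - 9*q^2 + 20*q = (q)*(q^2 - 9*q + 20) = q*(q - 4)*(q - 5)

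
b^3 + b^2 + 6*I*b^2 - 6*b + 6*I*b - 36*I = (b - 2)*(b + 3)*(b + 6*I)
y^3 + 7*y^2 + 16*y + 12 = (y + 2)^2*(y + 3)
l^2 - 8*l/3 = l*(l - 8/3)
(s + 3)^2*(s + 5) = s^3 + 11*s^2 + 39*s + 45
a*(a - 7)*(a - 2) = a^3 - 9*a^2 + 14*a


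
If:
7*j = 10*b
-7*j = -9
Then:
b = 9/10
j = 9/7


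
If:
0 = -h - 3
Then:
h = -3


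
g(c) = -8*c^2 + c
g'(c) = 1 - 16*c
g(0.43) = -1.05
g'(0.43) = -5.88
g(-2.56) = -54.99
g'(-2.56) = 41.96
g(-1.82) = -28.32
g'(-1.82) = 30.12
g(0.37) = -0.73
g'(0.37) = -4.92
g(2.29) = -39.66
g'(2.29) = -35.64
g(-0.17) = -0.40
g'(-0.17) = 3.72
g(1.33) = -12.82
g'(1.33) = -20.28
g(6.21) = -302.30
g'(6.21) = -98.36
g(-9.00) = -657.00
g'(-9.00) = 145.00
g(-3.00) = -75.00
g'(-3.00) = 49.00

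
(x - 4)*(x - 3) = x^2 - 7*x + 12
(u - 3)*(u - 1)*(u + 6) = u^3 + 2*u^2 - 21*u + 18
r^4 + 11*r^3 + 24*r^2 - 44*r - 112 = (r - 2)*(r + 2)*(r + 4)*(r + 7)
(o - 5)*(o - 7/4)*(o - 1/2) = o^3 - 29*o^2/4 + 97*o/8 - 35/8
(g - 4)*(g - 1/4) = g^2 - 17*g/4 + 1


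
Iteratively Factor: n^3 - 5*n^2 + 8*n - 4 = (n - 1)*(n^2 - 4*n + 4) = (n - 2)*(n - 1)*(n - 2)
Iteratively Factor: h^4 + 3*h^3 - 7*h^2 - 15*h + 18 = (h - 2)*(h^3 + 5*h^2 + 3*h - 9) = (h - 2)*(h + 3)*(h^2 + 2*h - 3) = (h - 2)*(h + 3)^2*(h - 1)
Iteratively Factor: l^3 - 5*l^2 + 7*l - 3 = (l - 1)*(l^2 - 4*l + 3) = (l - 1)^2*(l - 3)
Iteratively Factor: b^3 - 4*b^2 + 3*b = (b - 1)*(b^2 - 3*b) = (b - 3)*(b - 1)*(b)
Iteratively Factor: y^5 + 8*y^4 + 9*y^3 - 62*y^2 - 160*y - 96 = (y + 4)*(y^4 + 4*y^3 - 7*y^2 - 34*y - 24) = (y + 2)*(y + 4)*(y^3 + 2*y^2 - 11*y - 12) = (y - 3)*(y + 2)*(y + 4)*(y^2 + 5*y + 4) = (y - 3)*(y + 1)*(y + 2)*(y + 4)*(y + 4)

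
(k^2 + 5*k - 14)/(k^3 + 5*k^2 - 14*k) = 1/k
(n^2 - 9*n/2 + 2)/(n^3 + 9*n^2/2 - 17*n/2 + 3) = (n - 4)/(n^2 + 5*n - 6)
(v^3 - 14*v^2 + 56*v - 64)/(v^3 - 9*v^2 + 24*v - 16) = (v^2 - 10*v + 16)/(v^2 - 5*v + 4)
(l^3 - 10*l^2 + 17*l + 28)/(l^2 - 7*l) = l - 3 - 4/l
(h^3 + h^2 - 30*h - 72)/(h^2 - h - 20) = (h^2 - 3*h - 18)/(h - 5)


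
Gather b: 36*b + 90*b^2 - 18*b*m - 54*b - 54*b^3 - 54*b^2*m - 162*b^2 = -54*b^3 + b^2*(-54*m - 72) + b*(-18*m - 18)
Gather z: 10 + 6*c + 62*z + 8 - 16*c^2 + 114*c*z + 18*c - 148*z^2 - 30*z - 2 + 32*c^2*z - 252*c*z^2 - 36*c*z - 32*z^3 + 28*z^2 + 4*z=-16*c^2 + 24*c - 32*z^3 + z^2*(-252*c - 120) + z*(32*c^2 + 78*c + 36) + 16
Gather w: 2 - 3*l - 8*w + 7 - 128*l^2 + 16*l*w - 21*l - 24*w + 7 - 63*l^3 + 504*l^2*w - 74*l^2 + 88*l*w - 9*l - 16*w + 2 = -63*l^3 - 202*l^2 - 33*l + w*(504*l^2 + 104*l - 48) + 18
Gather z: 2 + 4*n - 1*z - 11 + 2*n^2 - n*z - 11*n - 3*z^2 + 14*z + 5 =2*n^2 - 7*n - 3*z^2 + z*(13 - n) - 4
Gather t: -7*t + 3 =3 - 7*t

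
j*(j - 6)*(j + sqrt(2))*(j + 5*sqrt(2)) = j^4 - 6*j^3 + 6*sqrt(2)*j^3 - 36*sqrt(2)*j^2 + 10*j^2 - 60*j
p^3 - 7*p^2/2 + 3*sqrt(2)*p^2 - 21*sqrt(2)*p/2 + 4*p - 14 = (p - 7/2)*(p + sqrt(2))*(p + 2*sqrt(2))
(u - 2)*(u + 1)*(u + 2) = u^3 + u^2 - 4*u - 4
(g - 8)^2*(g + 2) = g^3 - 14*g^2 + 32*g + 128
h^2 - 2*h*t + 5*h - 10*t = (h + 5)*(h - 2*t)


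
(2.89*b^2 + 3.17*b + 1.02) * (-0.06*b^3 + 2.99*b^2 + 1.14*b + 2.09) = -0.1734*b^5 + 8.4509*b^4 + 12.7117*b^3 + 12.7037*b^2 + 7.7881*b + 2.1318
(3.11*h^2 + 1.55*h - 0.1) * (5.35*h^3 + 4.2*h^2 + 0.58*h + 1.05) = 16.6385*h^5 + 21.3545*h^4 + 7.7788*h^3 + 3.7445*h^2 + 1.5695*h - 0.105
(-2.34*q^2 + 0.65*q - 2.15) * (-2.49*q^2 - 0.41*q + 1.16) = 5.8266*q^4 - 0.6591*q^3 + 2.3726*q^2 + 1.6355*q - 2.494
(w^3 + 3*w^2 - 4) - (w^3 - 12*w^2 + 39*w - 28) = 15*w^2 - 39*w + 24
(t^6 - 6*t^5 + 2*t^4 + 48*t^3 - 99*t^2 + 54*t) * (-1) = -t^6 + 6*t^5 - 2*t^4 - 48*t^3 + 99*t^2 - 54*t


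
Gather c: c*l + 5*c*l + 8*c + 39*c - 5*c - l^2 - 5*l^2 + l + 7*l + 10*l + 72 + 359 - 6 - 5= c*(6*l + 42) - 6*l^2 + 18*l + 420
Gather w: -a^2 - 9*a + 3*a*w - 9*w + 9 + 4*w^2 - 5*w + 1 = -a^2 - 9*a + 4*w^2 + w*(3*a - 14) + 10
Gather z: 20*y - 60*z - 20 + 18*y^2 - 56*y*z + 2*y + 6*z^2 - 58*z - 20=18*y^2 + 22*y + 6*z^2 + z*(-56*y - 118) - 40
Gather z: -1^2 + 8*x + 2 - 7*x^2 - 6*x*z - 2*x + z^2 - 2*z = -7*x^2 + 6*x + z^2 + z*(-6*x - 2) + 1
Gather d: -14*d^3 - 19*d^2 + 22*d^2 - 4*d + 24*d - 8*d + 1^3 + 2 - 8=-14*d^3 + 3*d^2 + 12*d - 5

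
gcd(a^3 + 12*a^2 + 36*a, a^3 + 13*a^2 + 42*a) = a^2 + 6*a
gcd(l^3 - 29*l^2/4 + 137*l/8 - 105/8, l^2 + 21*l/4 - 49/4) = l - 7/4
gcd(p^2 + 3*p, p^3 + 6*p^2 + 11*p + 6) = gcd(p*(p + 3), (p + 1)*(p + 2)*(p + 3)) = p + 3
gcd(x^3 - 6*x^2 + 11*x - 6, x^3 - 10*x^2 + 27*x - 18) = x^2 - 4*x + 3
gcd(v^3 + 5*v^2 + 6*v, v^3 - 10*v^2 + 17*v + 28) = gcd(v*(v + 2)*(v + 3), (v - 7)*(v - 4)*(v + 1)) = 1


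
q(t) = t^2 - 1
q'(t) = 2*t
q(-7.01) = 48.14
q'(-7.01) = -14.02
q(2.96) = 7.76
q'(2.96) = 5.92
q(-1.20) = 0.44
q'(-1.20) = -2.40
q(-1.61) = 1.59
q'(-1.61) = -3.22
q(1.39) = 0.93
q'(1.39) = 2.78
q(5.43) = 28.48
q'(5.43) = 10.86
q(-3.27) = 9.69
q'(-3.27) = -6.54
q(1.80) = 2.24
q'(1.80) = 3.60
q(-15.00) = 224.00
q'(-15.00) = -30.00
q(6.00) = 35.00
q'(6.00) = 12.00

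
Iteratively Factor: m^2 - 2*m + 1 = (m - 1)*(m - 1)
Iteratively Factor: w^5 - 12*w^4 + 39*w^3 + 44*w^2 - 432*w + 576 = (w - 3)*(w^4 - 9*w^3 + 12*w^2 + 80*w - 192) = (w - 3)*(w + 3)*(w^3 - 12*w^2 + 48*w - 64) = (w - 4)*(w - 3)*(w + 3)*(w^2 - 8*w + 16) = (w - 4)^2*(w - 3)*(w + 3)*(w - 4)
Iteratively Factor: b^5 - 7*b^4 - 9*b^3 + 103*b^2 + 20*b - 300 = (b + 3)*(b^4 - 10*b^3 + 21*b^2 + 40*b - 100) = (b - 5)*(b + 3)*(b^3 - 5*b^2 - 4*b + 20) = (b - 5)*(b - 2)*(b + 3)*(b^2 - 3*b - 10) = (b - 5)*(b - 2)*(b + 2)*(b + 3)*(b - 5)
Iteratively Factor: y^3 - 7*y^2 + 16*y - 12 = (y - 2)*(y^2 - 5*y + 6) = (y - 3)*(y - 2)*(y - 2)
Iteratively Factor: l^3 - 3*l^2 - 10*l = (l - 5)*(l^2 + 2*l) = (l - 5)*(l + 2)*(l)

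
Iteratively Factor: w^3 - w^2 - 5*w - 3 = (w + 1)*(w^2 - 2*w - 3) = (w + 1)^2*(w - 3)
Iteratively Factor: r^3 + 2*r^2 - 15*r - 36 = (r + 3)*(r^2 - r - 12) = (r + 3)^2*(r - 4)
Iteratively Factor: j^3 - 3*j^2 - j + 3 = (j + 1)*(j^2 - 4*j + 3) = (j - 1)*(j + 1)*(j - 3)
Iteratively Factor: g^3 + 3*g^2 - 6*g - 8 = (g + 4)*(g^2 - g - 2) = (g - 2)*(g + 4)*(g + 1)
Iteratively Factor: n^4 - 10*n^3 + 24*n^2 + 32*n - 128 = (n - 4)*(n^3 - 6*n^2 + 32) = (n - 4)^2*(n^2 - 2*n - 8) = (n - 4)^2*(n + 2)*(n - 4)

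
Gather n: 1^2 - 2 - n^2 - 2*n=-n^2 - 2*n - 1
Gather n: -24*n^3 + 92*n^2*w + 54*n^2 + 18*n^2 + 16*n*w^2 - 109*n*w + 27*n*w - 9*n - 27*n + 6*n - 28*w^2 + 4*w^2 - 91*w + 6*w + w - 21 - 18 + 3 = -24*n^3 + n^2*(92*w + 72) + n*(16*w^2 - 82*w - 30) - 24*w^2 - 84*w - 36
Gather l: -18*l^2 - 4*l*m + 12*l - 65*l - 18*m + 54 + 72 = -18*l^2 + l*(-4*m - 53) - 18*m + 126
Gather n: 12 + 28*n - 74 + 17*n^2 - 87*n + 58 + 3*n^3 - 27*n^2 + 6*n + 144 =3*n^3 - 10*n^2 - 53*n + 140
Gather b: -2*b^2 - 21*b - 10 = -2*b^2 - 21*b - 10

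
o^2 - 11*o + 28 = (o - 7)*(o - 4)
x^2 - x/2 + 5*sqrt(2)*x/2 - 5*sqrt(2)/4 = (x - 1/2)*(x + 5*sqrt(2)/2)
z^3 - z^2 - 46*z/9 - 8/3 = (z - 3)*(z + 2/3)*(z + 4/3)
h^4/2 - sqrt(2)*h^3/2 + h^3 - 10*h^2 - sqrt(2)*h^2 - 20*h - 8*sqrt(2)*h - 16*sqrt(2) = (h/2 + sqrt(2))*(h + 2)*(h - 4*sqrt(2))*(h + sqrt(2))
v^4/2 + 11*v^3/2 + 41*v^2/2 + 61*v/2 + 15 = (v/2 + 1/2)*(v + 2)*(v + 3)*(v + 5)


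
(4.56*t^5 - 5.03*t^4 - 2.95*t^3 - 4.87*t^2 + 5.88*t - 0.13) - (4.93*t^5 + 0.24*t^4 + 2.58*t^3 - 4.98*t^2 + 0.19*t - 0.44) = -0.37*t^5 - 5.27*t^4 - 5.53*t^3 + 0.11*t^2 + 5.69*t + 0.31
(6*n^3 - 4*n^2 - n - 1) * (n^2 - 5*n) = 6*n^5 - 34*n^4 + 19*n^3 + 4*n^2 + 5*n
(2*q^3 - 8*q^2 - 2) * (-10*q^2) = -20*q^5 + 80*q^4 + 20*q^2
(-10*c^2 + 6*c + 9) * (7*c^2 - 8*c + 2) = -70*c^4 + 122*c^3 - 5*c^2 - 60*c + 18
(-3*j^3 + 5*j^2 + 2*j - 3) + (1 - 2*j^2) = -3*j^3 + 3*j^2 + 2*j - 2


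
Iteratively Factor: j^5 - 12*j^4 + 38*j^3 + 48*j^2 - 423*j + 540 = (j - 4)*(j^4 - 8*j^3 + 6*j^2 + 72*j - 135) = (j - 5)*(j - 4)*(j^3 - 3*j^2 - 9*j + 27) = (j - 5)*(j - 4)*(j + 3)*(j^2 - 6*j + 9) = (j - 5)*(j - 4)*(j - 3)*(j + 3)*(j - 3)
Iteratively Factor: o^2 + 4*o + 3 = (o + 3)*(o + 1)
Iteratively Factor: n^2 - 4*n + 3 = (n - 3)*(n - 1)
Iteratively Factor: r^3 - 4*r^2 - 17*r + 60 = (r + 4)*(r^2 - 8*r + 15) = (r - 5)*(r + 4)*(r - 3)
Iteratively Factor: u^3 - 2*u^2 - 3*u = (u + 1)*(u^2 - 3*u) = (u - 3)*(u + 1)*(u)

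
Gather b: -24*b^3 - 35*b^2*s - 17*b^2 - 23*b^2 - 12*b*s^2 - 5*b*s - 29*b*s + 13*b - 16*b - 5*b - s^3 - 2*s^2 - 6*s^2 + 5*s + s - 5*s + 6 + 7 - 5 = -24*b^3 + b^2*(-35*s - 40) + b*(-12*s^2 - 34*s - 8) - s^3 - 8*s^2 + s + 8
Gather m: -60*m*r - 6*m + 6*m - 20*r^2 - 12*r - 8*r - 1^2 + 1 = -60*m*r - 20*r^2 - 20*r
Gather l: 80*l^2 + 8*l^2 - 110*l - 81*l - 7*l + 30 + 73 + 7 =88*l^2 - 198*l + 110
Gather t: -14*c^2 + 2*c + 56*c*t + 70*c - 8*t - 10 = -14*c^2 + 72*c + t*(56*c - 8) - 10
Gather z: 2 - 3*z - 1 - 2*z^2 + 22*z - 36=-2*z^2 + 19*z - 35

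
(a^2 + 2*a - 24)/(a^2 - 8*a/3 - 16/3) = 3*(a + 6)/(3*a + 4)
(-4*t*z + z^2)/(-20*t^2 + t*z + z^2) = z/(5*t + z)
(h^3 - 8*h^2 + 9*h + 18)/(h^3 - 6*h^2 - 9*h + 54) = (h + 1)/(h + 3)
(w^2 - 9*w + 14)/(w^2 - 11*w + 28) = (w - 2)/(w - 4)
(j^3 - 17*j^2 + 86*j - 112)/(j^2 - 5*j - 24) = (j^2 - 9*j + 14)/(j + 3)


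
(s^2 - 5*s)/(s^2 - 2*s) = (s - 5)/(s - 2)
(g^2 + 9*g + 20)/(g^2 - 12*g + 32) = (g^2 + 9*g + 20)/(g^2 - 12*g + 32)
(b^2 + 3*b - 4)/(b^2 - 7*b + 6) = (b + 4)/(b - 6)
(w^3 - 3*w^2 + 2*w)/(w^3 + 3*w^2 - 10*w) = (w - 1)/(w + 5)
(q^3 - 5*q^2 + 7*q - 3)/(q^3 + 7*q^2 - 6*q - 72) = (q^2 - 2*q + 1)/(q^2 + 10*q + 24)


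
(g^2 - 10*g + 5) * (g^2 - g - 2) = g^4 - 11*g^3 + 13*g^2 + 15*g - 10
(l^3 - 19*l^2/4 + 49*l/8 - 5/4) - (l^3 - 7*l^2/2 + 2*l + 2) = -5*l^2/4 + 33*l/8 - 13/4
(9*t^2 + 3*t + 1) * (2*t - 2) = 18*t^3 - 12*t^2 - 4*t - 2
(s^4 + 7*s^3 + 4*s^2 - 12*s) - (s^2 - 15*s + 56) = s^4 + 7*s^3 + 3*s^2 + 3*s - 56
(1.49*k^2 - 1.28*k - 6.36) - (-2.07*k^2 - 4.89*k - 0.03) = 3.56*k^2 + 3.61*k - 6.33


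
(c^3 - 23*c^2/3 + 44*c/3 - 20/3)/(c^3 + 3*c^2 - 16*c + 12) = (3*c^2 - 17*c + 10)/(3*(c^2 + 5*c - 6))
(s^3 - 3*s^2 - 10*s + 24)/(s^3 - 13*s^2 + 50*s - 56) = (s + 3)/(s - 7)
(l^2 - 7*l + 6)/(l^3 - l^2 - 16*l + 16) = (l - 6)/(l^2 - 16)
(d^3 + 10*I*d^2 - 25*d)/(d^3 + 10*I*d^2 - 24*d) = (d^2 + 10*I*d - 25)/(d^2 + 10*I*d - 24)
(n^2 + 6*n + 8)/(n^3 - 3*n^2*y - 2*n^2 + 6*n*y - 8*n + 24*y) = (-n - 4)/(-n^2 + 3*n*y + 4*n - 12*y)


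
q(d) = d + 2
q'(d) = 1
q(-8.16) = -6.16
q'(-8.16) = 1.00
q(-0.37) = 1.63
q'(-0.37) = 1.00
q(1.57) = 3.57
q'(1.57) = 1.00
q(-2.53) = -0.53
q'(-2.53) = 1.00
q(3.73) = 5.73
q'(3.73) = 1.00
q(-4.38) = -2.38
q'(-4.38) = 1.00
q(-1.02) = 0.98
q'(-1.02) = 1.00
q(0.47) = 2.47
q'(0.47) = 1.00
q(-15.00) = -13.00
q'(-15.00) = 1.00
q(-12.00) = -10.00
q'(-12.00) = 1.00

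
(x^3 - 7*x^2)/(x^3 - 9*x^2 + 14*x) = x/(x - 2)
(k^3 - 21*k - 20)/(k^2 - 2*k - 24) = (k^2 - 4*k - 5)/(k - 6)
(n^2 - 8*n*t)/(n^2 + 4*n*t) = (n - 8*t)/(n + 4*t)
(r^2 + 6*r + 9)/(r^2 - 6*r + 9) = (r^2 + 6*r + 9)/(r^2 - 6*r + 9)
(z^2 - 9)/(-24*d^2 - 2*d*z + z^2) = (9 - z^2)/(24*d^2 + 2*d*z - z^2)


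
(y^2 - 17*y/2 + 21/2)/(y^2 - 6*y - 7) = (y - 3/2)/(y + 1)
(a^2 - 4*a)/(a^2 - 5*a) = (a - 4)/(a - 5)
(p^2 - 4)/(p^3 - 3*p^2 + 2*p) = (p + 2)/(p*(p - 1))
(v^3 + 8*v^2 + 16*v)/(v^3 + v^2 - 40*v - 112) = v/(v - 7)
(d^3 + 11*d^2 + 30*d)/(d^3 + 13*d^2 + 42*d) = (d + 5)/(d + 7)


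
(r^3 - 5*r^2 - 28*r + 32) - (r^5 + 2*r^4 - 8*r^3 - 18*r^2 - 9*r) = -r^5 - 2*r^4 + 9*r^3 + 13*r^2 - 19*r + 32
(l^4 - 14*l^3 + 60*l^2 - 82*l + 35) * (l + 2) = l^5 - 12*l^4 + 32*l^3 + 38*l^2 - 129*l + 70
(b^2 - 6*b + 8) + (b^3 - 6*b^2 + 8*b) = b^3 - 5*b^2 + 2*b + 8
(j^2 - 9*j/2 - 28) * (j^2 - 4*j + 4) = j^4 - 17*j^3/2 - 6*j^2 + 94*j - 112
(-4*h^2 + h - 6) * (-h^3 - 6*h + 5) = 4*h^5 - h^4 + 30*h^3 - 26*h^2 + 41*h - 30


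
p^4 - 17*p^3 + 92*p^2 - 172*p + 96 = (p - 8)*(p - 6)*(p - 2)*(p - 1)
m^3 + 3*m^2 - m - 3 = (m - 1)*(m + 1)*(m + 3)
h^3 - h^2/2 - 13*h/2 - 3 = (h - 3)*(h + 1/2)*(h + 2)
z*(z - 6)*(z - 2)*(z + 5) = z^4 - 3*z^3 - 28*z^2 + 60*z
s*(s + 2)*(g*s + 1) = g*s^3 + 2*g*s^2 + s^2 + 2*s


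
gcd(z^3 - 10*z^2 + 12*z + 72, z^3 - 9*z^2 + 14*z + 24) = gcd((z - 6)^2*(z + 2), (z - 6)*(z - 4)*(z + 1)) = z - 6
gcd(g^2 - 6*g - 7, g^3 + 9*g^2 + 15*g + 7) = g + 1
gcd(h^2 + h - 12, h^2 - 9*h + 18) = h - 3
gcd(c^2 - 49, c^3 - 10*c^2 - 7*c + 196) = c - 7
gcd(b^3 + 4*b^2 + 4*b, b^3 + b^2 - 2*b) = b^2 + 2*b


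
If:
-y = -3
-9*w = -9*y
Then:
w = 3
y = 3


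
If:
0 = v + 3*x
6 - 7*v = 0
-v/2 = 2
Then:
No Solution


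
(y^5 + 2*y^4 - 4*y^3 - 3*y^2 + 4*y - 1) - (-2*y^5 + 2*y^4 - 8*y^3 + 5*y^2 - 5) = 3*y^5 + 4*y^3 - 8*y^2 + 4*y + 4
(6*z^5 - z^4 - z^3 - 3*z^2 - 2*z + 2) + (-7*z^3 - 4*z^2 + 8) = 6*z^5 - z^4 - 8*z^3 - 7*z^2 - 2*z + 10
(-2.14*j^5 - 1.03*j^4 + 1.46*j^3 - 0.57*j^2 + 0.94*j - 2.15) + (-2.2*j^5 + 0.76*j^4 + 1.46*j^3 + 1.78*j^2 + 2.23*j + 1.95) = -4.34*j^5 - 0.27*j^4 + 2.92*j^3 + 1.21*j^2 + 3.17*j - 0.2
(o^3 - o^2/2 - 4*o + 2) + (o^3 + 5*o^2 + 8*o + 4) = 2*o^3 + 9*o^2/2 + 4*o + 6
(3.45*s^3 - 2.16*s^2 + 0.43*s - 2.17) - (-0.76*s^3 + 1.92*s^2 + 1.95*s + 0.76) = 4.21*s^3 - 4.08*s^2 - 1.52*s - 2.93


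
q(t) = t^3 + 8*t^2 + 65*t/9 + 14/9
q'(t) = 3*t^2 + 16*t + 65/9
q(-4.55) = 40.12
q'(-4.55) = -3.47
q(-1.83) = 9.00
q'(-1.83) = -12.01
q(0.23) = 3.65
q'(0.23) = 11.06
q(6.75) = 722.35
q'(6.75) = 251.91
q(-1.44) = 4.76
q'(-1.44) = -9.60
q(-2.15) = 13.07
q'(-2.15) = -13.31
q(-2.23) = 14.14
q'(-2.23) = -13.54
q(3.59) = 176.86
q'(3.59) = 103.33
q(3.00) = 122.22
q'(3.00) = 82.22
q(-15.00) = -1681.78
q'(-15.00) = 442.22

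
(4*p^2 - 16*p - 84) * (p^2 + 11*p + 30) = 4*p^4 + 28*p^3 - 140*p^2 - 1404*p - 2520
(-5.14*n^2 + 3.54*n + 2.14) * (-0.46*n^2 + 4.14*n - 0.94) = 2.3644*n^4 - 22.908*n^3 + 18.5028*n^2 + 5.532*n - 2.0116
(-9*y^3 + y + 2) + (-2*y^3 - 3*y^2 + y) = -11*y^3 - 3*y^2 + 2*y + 2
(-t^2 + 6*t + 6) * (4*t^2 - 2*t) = -4*t^4 + 26*t^3 + 12*t^2 - 12*t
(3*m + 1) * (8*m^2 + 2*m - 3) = 24*m^3 + 14*m^2 - 7*m - 3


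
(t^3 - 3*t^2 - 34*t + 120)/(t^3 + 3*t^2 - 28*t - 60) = (t - 4)/(t + 2)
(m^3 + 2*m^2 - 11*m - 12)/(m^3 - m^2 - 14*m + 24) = (m + 1)/(m - 2)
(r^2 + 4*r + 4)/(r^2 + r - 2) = (r + 2)/(r - 1)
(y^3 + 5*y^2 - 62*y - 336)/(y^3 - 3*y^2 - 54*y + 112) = (y + 6)/(y - 2)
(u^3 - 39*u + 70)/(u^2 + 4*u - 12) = (u^2 + 2*u - 35)/(u + 6)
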